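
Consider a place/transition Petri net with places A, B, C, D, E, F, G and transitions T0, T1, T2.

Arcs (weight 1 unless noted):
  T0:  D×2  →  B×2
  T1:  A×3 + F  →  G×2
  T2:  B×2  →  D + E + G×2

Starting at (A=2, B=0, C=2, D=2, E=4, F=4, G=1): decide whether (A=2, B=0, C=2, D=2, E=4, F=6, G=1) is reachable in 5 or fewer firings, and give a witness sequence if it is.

depth 0: 1 marking
depth 1: 2 markings reached so far
depth 2: 3 markings reached so far
depth 3: 3 markings reached so far
(frontier empty at depth 3; search complete)
target is not among the 3 markings reachable within 5 steps

NO — not reachable within 5 firings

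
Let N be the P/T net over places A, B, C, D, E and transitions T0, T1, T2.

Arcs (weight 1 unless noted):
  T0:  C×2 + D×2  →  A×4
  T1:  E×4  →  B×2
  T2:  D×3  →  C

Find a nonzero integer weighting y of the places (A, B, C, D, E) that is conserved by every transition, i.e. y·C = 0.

Incidence matrix C (rows=places, cols=transitions):
       T0   T1   T2
    A   4    0    0
    B   0    2    0
    C  -2    0    1
    D  -2    0   -3
    E   0   -4    0

Candidate y = [2, 0, 3, 1, 0]; check y·C column-wise:
  col T0: 2·4 + 3·-2 + 1·-2 = 0
  col T1: 2·0 + 0·2 + 3·0 + 1·0 + 0·-4 = 0
  col T2: 2·0 + 3·1 + 1·-3 = 0

y = (A:2, B:0, C:3, D:1, E:0)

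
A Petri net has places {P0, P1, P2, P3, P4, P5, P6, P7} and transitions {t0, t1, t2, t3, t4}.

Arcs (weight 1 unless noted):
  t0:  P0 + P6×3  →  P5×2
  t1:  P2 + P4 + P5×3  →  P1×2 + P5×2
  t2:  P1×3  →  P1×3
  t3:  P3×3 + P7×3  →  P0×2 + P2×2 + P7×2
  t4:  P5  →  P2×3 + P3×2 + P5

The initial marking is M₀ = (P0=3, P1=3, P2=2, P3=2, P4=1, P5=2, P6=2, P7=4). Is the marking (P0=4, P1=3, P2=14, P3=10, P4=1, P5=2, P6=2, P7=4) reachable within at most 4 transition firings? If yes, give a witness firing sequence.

depth 0: 1 marking
depth 1: 2 markings reached so far
depth 2: 4 markings reached so far
depth 3: 6 markings reached so far
depth 4: 9 markings reached so far
target is not among the 9 markings reachable within 4 steps

NO — not reachable within 4 firings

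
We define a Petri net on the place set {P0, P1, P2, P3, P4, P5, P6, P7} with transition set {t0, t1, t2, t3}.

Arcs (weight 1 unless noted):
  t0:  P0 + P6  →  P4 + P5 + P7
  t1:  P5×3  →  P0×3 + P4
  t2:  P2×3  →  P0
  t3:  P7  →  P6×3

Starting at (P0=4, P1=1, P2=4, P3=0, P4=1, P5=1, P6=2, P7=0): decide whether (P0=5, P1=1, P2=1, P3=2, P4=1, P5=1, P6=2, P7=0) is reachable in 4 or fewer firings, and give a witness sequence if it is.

NO — not reachable within 4 firings

depth 0: 1 marking
depth 1: 3 markings reached so far
depth 2: 6 markings reached so far
depth 3: 10 markings reached so far
depth 4: 15 markings reached so far
target is not among the 15 markings reachable within 4 steps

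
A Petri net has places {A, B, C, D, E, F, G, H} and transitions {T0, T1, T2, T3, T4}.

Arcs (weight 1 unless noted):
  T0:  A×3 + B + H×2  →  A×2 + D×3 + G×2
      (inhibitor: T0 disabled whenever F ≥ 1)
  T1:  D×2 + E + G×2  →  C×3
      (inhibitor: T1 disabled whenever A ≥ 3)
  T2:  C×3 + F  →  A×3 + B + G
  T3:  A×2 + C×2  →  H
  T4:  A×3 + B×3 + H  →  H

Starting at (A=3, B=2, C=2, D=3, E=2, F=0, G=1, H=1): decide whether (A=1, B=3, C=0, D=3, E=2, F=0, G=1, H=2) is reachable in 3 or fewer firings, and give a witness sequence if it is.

NO — not reachable within 3 firings

depth 0: 1 marking
depth 1: 2 markings reached so far
depth 2: 2 markings reached so far
(frontier empty at depth 2; search complete)
target is not among the 2 markings reachable within 3 steps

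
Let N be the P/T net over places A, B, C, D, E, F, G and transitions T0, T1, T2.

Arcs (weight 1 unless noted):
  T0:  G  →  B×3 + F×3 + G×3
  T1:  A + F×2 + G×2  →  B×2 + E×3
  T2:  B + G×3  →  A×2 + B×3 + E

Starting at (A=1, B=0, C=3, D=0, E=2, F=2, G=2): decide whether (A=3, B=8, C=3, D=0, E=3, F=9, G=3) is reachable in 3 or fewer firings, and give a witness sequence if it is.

NO — not reachable within 3 firings

depth 0: 1 marking
depth 1: 3 markings reached so far
depth 2: 6 markings reached so far
depth 3: 9 markings reached so far
target is not among the 9 markings reachable within 3 steps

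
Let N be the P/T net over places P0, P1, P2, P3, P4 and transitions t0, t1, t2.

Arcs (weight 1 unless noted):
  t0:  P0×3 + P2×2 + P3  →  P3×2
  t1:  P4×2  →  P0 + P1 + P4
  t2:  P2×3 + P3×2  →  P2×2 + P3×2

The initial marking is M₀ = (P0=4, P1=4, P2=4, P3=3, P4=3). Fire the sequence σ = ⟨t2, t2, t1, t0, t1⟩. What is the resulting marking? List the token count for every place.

(P0=3, P1=6, P2=0, P3=4, P4=1)

step 1: fire t2:  (P0=4, P1=4, P2=4, P3=3, P4=3) → (P0=4, P1=4, P2=3, P3=3, P4=3)
step 2: fire t2:  (P0=4, P1=4, P2=3, P3=3, P4=3) → (P0=4, P1=4, P2=2, P3=3, P4=3)
step 3: fire t1:  (P0=4, P1=4, P2=2, P3=3, P4=3) → (P0=5, P1=5, P2=2, P3=3, P4=2)
step 4: fire t0:  (P0=5, P1=5, P2=2, P3=3, P4=2) → (P0=2, P1=5, P2=0, P3=4, P4=2)
step 5: fire t1:  (P0=2, P1=5, P2=0, P3=4, P4=2) → (P0=3, P1=6, P2=0, P3=4, P4=1)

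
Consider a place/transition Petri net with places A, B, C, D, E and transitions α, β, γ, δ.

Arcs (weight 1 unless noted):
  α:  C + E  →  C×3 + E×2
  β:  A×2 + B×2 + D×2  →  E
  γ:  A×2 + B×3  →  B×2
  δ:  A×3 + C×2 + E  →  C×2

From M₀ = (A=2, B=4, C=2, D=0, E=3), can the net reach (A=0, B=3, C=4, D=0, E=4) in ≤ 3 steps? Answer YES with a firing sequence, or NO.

step 1: fire α:  (A=2, B=4, C=2, D=0, E=3) → (A=2, B=4, C=4, D=0, E=4)
step 2: fire γ:  (A=2, B=4, C=4, D=0, E=4) → (A=0, B=3, C=4, D=0, E=4)

YES — reachable via ⟨α, γ⟩ (2 firings)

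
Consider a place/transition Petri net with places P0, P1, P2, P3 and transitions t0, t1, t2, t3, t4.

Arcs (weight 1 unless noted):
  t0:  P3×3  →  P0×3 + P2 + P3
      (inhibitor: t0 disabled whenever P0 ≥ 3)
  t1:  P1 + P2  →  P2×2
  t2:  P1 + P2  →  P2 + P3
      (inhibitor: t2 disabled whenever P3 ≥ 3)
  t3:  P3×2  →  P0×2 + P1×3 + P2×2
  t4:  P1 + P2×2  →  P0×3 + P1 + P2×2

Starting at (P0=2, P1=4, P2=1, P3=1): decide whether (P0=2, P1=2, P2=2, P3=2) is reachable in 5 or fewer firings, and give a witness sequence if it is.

step 1: fire t1:  (P0=2, P1=4, P2=1, P3=1) → (P0=2, P1=3, P2=2, P3=1)
step 2: fire t2:  (P0=2, P1=3, P2=2, P3=1) → (P0=2, P1=2, P2=2, P3=2)

YES — reachable via ⟨t1, t2⟩ (2 firings)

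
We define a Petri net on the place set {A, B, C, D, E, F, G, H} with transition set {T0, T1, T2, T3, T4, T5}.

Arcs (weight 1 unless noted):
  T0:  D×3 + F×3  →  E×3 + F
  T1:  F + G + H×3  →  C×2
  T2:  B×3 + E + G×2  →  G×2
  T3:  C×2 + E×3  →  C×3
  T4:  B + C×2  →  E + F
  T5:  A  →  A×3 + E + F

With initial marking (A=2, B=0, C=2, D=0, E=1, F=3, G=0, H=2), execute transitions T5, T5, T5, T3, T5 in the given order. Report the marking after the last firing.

(A=10, B=0, C=3, D=0, E=2, F=7, G=0, H=2)

step 1: fire T5:  (A=2, B=0, C=2, D=0, E=1, F=3, G=0, H=2) → (A=4, B=0, C=2, D=0, E=2, F=4, G=0, H=2)
step 2: fire T5:  (A=4, B=0, C=2, D=0, E=2, F=4, G=0, H=2) → (A=6, B=0, C=2, D=0, E=3, F=5, G=0, H=2)
step 3: fire T5:  (A=6, B=0, C=2, D=0, E=3, F=5, G=0, H=2) → (A=8, B=0, C=2, D=0, E=4, F=6, G=0, H=2)
step 4: fire T3:  (A=8, B=0, C=2, D=0, E=4, F=6, G=0, H=2) → (A=8, B=0, C=3, D=0, E=1, F=6, G=0, H=2)
step 5: fire T5:  (A=8, B=0, C=3, D=0, E=1, F=6, G=0, H=2) → (A=10, B=0, C=3, D=0, E=2, F=7, G=0, H=2)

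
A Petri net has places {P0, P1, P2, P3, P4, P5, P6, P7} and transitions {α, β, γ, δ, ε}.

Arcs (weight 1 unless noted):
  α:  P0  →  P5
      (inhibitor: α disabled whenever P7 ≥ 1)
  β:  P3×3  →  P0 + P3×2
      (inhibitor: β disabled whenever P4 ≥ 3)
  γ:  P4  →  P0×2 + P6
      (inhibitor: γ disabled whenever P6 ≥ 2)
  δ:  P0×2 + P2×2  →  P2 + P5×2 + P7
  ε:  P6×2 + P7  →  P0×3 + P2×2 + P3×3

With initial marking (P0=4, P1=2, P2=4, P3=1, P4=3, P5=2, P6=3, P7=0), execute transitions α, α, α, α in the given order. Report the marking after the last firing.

step 1: fire α:  (P0=4, P1=2, P2=4, P3=1, P4=3, P5=2, P6=3, P7=0) → (P0=3, P1=2, P2=4, P3=1, P4=3, P5=3, P6=3, P7=0)
step 2: fire α:  (P0=3, P1=2, P2=4, P3=1, P4=3, P5=3, P6=3, P7=0) → (P0=2, P1=2, P2=4, P3=1, P4=3, P5=4, P6=3, P7=0)
step 3: fire α:  (P0=2, P1=2, P2=4, P3=1, P4=3, P5=4, P6=3, P7=0) → (P0=1, P1=2, P2=4, P3=1, P4=3, P5=5, P6=3, P7=0)
step 4: fire α:  (P0=1, P1=2, P2=4, P3=1, P4=3, P5=5, P6=3, P7=0) → (P0=0, P1=2, P2=4, P3=1, P4=3, P5=6, P6=3, P7=0)

(P0=0, P1=2, P2=4, P3=1, P4=3, P5=6, P6=3, P7=0)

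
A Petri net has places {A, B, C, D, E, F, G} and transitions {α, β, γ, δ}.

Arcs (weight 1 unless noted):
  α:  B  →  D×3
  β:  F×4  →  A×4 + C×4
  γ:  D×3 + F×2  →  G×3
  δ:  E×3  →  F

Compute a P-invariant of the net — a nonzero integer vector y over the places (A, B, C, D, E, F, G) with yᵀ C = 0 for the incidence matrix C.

y = (A:1, B:0, C:-1, D:0, E:0, F:0, G:0)

Incidence matrix C (rows=places, cols=transitions):
        α    β    γ    δ
    A   0    4    0    0
    B  -1    0    0    0
    C   0    4    0    0
    D   3    0   -3    0
    E   0    0    0   -3
    F   0   -4   -2    1
    G   0    0    3    0

Candidate y = [1, 0, -1, 0, 0, 0, 0]; check y·C column-wise:
  col α: 1·0 + 0·-1 + -1·0 + 0·3 = 0
  col β: 1·4 + -1·4 + 0·-4 = 0
  col γ: 1·0 + -1·0 + 0·-3 + 0·-2 + 0·3 = 0
  col δ: 1·0 + -1·0 + 0·-3 + 0·1 = 0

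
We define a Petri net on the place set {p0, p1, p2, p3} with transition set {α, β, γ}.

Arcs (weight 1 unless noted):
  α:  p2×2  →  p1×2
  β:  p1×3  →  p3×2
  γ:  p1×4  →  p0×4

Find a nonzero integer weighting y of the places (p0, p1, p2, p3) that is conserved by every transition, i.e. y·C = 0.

Incidence matrix C (rows=places, cols=transitions):
        α    β    γ
   p0   0    0    4
   p1   2   -3   -4
   p2  -2    0    0
   p3   0    2    0

Candidate y = [2, 2, 2, 3]; check y·C column-wise:
  col α: 2·0 + 2·2 + 2·-2 + 3·0 = 0
  col β: 2·0 + 2·-3 + 2·0 + 3·2 = 0
  col γ: 2·4 + 2·-4 + 2·0 + 3·0 = 0

y = (p0:2, p1:2, p2:2, p3:3)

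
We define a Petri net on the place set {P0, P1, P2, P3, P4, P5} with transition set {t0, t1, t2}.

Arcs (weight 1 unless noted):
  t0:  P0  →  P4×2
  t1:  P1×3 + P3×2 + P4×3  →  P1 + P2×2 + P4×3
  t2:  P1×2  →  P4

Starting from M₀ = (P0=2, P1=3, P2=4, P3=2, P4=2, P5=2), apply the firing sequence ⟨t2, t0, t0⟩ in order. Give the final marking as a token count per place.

(P0=0, P1=1, P2=4, P3=2, P4=7, P5=2)

step 1: fire t2:  (P0=2, P1=3, P2=4, P3=2, P4=2, P5=2) → (P0=2, P1=1, P2=4, P3=2, P4=3, P5=2)
step 2: fire t0:  (P0=2, P1=1, P2=4, P3=2, P4=3, P5=2) → (P0=1, P1=1, P2=4, P3=2, P4=5, P5=2)
step 3: fire t0:  (P0=1, P1=1, P2=4, P3=2, P4=5, P5=2) → (P0=0, P1=1, P2=4, P3=2, P4=7, P5=2)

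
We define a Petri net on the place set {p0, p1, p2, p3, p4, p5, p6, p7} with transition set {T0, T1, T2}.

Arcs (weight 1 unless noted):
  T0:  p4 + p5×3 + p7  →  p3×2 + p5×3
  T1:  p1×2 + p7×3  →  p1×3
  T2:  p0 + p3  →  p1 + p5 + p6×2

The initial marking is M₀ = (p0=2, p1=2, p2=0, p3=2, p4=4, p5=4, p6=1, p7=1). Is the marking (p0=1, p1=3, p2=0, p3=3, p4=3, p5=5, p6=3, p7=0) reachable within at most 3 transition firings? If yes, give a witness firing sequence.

step 1: fire T0:  (p0=2, p1=2, p2=0, p3=2, p4=4, p5=4, p6=1, p7=1) → (p0=2, p1=2, p2=0, p3=4, p4=3, p5=4, p6=1, p7=0)
step 2: fire T2:  (p0=2, p1=2, p2=0, p3=4, p4=3, p5=4, p6=1, p7=0) → (p0=1, p1=3, p2=0, p3=3, p4=3, p5=5, p6=3, p7=0)

YES — reachable via ⟨T0, T2⟩ (2 firings)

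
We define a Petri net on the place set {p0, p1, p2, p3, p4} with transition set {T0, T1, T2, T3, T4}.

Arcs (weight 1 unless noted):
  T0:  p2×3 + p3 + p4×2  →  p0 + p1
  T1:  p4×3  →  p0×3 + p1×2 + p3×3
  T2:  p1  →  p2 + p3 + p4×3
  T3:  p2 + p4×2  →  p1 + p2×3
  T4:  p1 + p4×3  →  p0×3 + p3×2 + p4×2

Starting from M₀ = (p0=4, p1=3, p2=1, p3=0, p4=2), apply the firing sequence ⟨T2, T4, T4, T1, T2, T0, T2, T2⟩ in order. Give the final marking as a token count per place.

step 1: fire T2:  (p0=4, p1=3, p2=1, p3=0, p4=2) → (p0=4, p1=2, p2=2, p3=1, p4=5)
step 2: fire T4:  (p0=4, p1=2, p2=2, p3=1, p4=5) → (p0=7, p1=1, p2=2, p3=3, p4=4)
step 3: fire T4:  (p0=7, p1=1, p2=2, p3=3, p4=4) → (p0=10, p1=0, p2=2, p3=5, p4=3)
step 4: fire T1:  (p0=10, p1=0, p2=2, p3=5, p4=3) → (p0=13, p1=2, p2=2, p3=8, p4=0)
step 5: fire T2:  (p0=13, p1=2, p2=2, p3=8, p4=0) → (p0=13, p1=1, p2=3, p3=9, p4=3)
step 6: fire T0:  (p0=13, p1=1, p2=3, p3=9, p4=3) → (p0=14, p1=2, p2=0, p3=8, p4=1)
step 7: fire T2:  (p0=14, p1=2, p2=0, p3=8, p4=1) → (p0=14, p1=1, p2=1, p3=9, p4=4)
step 8: fire T2:  (p0=14, p1=1, p2=1, p3=9, p4=4) → (p0=14, p1=0, p2=2, p3=10, p4=7)

(p0=14, p1=0, p2=2, p3=10, p4=7)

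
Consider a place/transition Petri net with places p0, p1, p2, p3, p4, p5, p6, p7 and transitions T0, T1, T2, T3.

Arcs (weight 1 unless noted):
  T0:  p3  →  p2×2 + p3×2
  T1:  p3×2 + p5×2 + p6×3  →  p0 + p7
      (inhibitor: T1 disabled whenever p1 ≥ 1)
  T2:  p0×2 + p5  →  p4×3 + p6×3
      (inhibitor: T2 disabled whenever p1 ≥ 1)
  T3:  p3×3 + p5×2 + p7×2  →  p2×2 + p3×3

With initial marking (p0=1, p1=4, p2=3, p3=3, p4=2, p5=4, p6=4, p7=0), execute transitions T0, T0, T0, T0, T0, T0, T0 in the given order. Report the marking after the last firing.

(p0=1, p1=4, p2=17, p3=10, p4=2, p5=4, p6=4, p7=0)

step 1: fire T0:  (p0=1, p1=4, p2=3, p3=3, p4=2, p5=4, p6=4, p7=0) → (p0=1, p1=4, p2=5, p3=4, p4=2, p5=4, p6=4, p7=0)
step 2: fire T0:  (p0=1, p1=4, p2=5, p3=4, p4=2, p5=4, p6=4, p7=0) → (p0=1, p1=4, p2=7, p3=5, p4=2, p5=4, p6=4, p7=0)
step 3: fire T0:  (p0=1, p1=4, p2=7, p3=5, p4=2, p5=4, p6=4, p7=0) → (p0=1, p1=4, p2=9, p3=6, p4=2, p5=4, p6=4, p7=0)
step 4: fire T0:  (p0=1, p1=4, p2=9, p3=6, p4=2, p5=4, p6=4, p7=0) → (p0=1, p1=4, p2=11, p3=7, p4=2, p5=4, p6=4, p7=0)
step 5: fire T0:  (p0=1, p1=4, p2=11, p3=7, p4=2, p5=4, p6=4, p7=0) → (p0=1, p1=4, p2=13, p3=8, p4=2, p5=4, p6=4, p7=0)
step 6: fire T0:  (p0=1, p1=4, p2=13, p3=8, p4=2, p5=4, p6=4, p7=0) → (p0=1, p1=4, p2=15, p3=9, p4=2, p5=4, p6=4, p7=0)
step 7: fire T0:  (p0=1, p1=4, p2=15, p3=9, p4=2, p5=4, p6=4, p7=0) → (p0=1, p1=4, p2=17, p3=10, p4=2, p5=4, p6=4, p7=0)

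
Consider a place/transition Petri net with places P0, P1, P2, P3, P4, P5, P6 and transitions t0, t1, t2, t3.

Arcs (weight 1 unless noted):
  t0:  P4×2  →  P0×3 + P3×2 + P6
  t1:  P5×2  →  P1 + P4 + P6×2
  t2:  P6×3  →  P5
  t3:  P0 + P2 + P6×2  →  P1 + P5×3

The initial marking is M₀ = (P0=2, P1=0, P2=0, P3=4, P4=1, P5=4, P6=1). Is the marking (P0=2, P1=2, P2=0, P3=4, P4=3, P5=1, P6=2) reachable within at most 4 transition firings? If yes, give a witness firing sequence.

step 1: fire t1:  (P0=2, P1=0, P2=0, P3=4, P4=1, P5=4, P6=1) → (P0=2, P1=1, P2=0, P3=4, P4=2, P5=2, P6=3)
step 2: fire t1:  (P0=2, P1=1, P2=0, P3=4, P4=2, P5=2, P6=3) → (P0=2, P1=2, P2=0, P3=4, P4=3, P5=0, P6=5)
step 3: fire t2:  (P0=2, P1=2, P2=0, P3=4, P4=3, P5=0, P6=5) → (P0=2, P1=2, P2=0, P3=4, P4=3, P5=1, P6=2)

YES — reachable via ⟨t1, t1, t2⟩ (3 firings)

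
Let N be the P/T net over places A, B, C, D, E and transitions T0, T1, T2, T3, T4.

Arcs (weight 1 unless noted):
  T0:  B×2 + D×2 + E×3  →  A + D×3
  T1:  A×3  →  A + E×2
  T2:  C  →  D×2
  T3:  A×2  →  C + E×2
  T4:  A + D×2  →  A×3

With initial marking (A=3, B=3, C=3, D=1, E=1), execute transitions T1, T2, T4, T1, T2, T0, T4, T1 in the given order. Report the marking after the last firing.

(A=2, B=1, C=1, D=2, E=4)

step 1: fire T1:  (A=3, B=3, C=3, D=1, E=1) → (A=1, B=3, C=3, D=1, E=3)
step 2: fire T2:  (A=1, B=3, C=3, D=1, E=3) → (A=1, B=3, C=2, D=3, E=3)
step 3: fire T4:  (A=1, B=3, C=2, D=3, E=3) → (A=3, B=3, C=2, D=1, E=3)
step 4: fire T1:  (A=3, B=3, C=2, D=1, E=3) → (A=1, B=3, C=2, D=1, E=5)
step 5: fire T2:  (A=1, B=3, C=2, D=1, E=5) → (A=1, B=3, C=1, D=3, E=5)
step 6: fire T0:  (A=1, B=3, C=1, D=3, E=5) → (A=2, B=1, C=1, D=4, E=2)
step 7: fire T4:  (A=2, B=1, C=1, D=4, E=2) → (A=4, B=1, C=1, D=2, E=2)
step 8: fire T1:  (A=4, B=1, C=1, D=2, E=2) → (A=2, B=1, C=1, D=2, E=4)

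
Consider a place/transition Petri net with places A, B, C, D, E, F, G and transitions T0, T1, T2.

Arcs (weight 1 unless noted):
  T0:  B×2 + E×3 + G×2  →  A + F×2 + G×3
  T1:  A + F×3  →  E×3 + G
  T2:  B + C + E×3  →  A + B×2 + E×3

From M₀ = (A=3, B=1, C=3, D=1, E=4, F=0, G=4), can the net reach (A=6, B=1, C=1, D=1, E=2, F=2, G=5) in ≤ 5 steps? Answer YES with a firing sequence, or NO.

depth 0: 1 marking
depth 1: 2 markings reached so far
depth 2: 4 markings reached so far
depth 3: 6 markings reached so far
depth 4: 7 markings reached so far
depth 5: 7 markings reached so far
(frontier empty at depth 5; search complete)
target is not among the 7 markings reachable within 5 steps

NO — not reachable within 5 firings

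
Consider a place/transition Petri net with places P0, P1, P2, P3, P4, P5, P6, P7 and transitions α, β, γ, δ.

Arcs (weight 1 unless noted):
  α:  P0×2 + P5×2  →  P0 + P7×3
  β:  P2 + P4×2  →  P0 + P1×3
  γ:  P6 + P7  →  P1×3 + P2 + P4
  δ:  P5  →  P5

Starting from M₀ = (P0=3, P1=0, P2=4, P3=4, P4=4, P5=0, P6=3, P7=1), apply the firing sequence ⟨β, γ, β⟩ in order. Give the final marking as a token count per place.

step 1: fire β:  (P0=3, P1=0, P2=4, P3=4, P4=4, P5=0, P6=3, P7=1) → (P0=4, P1=3, P2=3, P3=4, P4=2, P5=0, P6=3, P7=1)
step 2: fire γ:  (P0=4, P1=3, P2=3, P3=4, P4=2, P5=0, P6=3, P7=1) → (P0=4, P1=6, P2=4, P3=4, P4=3, P5=0, P6=2, P7=0)
step 3: fire β:  (P0=4, P1=6, P2=4, P3=4, P4=3, P5=0, P6=2, P7=0) → (P0=5, P1=9, P2=3, P3=4, P4=1, P5=0, P6=2, P7=0)

(P0=5, P1=9, P2=3, P3=4, P4=1, P5=0, P6=2, P7=0)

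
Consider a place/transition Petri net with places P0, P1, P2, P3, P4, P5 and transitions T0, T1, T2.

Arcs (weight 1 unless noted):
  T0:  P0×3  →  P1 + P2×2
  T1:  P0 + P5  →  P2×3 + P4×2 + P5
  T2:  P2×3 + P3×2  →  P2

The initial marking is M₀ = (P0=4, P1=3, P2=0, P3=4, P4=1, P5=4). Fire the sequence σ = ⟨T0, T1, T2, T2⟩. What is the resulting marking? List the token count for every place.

step 1: fire T0:  (P0=4, P1=3, P2=0, P3=4, P4=1, P5=4) → (P0=1, P1=4, P2=2, P3=4, P4=1, P5=4)
step 2: fire T1:  (P0=1, P1=4, P2=2, P3=4, P4=1, P5=4) → (P0=0, P1=4, P2=5, P3=4, P4=3, P5=4)
step 3: fire T2:  (P0=0, P1=4, P2=5, P3=4, P4=3, P5=4) → (P0=0, P1=4, P2=3, P3=2, P4=3, P5=4)
step 4: fire T2:  (P0=0, P1=4, P2=3, P3=2, P4=3, P5=4) → (P0=0, P1=4, P2=1, P3=0, P4=3, P5=4)

(P0=0, P1=4, P2=1, P3=0, P4=3, P5=4)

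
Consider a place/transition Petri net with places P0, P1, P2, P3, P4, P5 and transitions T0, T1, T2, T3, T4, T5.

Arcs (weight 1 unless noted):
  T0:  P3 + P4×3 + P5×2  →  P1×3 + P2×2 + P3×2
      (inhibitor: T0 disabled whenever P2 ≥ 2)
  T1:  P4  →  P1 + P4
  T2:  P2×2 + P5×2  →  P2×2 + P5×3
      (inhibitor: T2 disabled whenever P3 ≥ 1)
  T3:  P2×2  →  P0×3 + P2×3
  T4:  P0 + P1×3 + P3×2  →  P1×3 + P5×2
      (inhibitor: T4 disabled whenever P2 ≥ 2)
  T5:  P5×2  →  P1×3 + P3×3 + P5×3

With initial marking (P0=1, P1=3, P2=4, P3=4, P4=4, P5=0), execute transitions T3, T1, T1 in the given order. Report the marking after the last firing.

(P0=4, P1=5, P2=5, P3=4, P4=4, P5=0)

step 1: fire T3:  (P0=1, P1=3, P2=4, P3=4, P4=4, P5=0) → (P0=4, P1=3, P2=5, P3=4, P4=4, P5=0)
step 2: fire T1:  (P0=4, P1=3, P2=5, P3=4, P4=4, P5=0) → (P0=4, P1=4, P2=5, P3=4, P4=4, P5=0)
step 3: fire T1:  (P0=4, P1=4, P2=5, P3=4, P4=4, P5=0) → (P0=4, P1=5, P2=5, P3=4, P4=4, P5=0)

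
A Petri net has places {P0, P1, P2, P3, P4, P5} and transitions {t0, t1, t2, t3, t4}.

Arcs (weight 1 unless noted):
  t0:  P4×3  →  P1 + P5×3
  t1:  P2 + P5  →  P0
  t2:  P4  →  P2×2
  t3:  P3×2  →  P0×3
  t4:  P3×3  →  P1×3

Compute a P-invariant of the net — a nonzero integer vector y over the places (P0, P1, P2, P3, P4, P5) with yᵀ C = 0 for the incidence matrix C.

Incidence matrix C (rows=places, cols=transitions):
       t0   t1   t2   t3   t4
   P0   0    1    0    3    0
   P1   1    0    0    0    3
   P2   0   -1    2    0    0
   P3   0    0    0   -2   -3
   P4  -3    0   -1    0    0
   P5   3   -1    0    0    0

Candidate y = [2, 3, 1, 3, 2, 1]; check y·C column-wise:
  col t0: 2·0 + 3·1 + 1·0 + 3·0 + 2·-3 + 1·3 = 0
  col t1: 2·1 + 3·0 + 1·-1 + 3·0 + 2·0 + 1·-1 = 0
  col t2: 2·0 + 3·0 + 1·2 + 3·0 + 2·-1 + 1·0 = 0
  col t3: 2·3 + 3·0 + 1·0 + 3·-2 + 2·0 + 1·0 = 0
  col t4: 2·0 + 3·3 + 1·0 + 3·-3 + 2·0 + 1·0 = 0

y = (P0:2, P1:3, P2:1, P3:3, P4:2, P5:1)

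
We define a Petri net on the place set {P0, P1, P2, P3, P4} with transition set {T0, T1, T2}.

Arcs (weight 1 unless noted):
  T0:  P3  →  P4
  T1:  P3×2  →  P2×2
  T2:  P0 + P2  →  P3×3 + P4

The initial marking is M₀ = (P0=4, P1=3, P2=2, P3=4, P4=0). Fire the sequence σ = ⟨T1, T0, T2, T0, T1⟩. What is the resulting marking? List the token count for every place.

(P0=3, P1=3, P2=5, P3=1, P4=3)

step 1: fire T1:  (P0=4, P1=3, P2=2, P3=4, P4=0) → (P0=4, P1=3, P2=4, P3=2, P4=0)
step 2: fire T0:  (P0=4, P1=3, P2=4, P3=2, P4=0) → (P0=4, P1=3, P2=4, P3=1, P4=1)
step 3: fire T2:  (P0=4, P1=3, P2=4, P3=1, P4=1) → (P0=3, P1=3, P2=3, P3=4, P4=2)
step 4: fire T0:  (P0=3, P1=3, P2=3, P3=4, P4=2) → (P0=3, P1=3, P2=3, P3=3, P4=3)
step 5: fire T1:  (P0=3, P1=3, P2=3, P3=3, P4=3) → (P0=3, P1=3, P2=5, P3=1, P4=3)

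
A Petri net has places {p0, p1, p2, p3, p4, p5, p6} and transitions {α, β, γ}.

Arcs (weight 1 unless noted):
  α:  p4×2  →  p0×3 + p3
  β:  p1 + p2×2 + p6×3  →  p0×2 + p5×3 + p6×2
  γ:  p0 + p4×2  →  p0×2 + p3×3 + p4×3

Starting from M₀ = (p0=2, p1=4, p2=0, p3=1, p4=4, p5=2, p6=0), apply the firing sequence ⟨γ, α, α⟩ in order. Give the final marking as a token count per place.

(p0=9, p1=4, p2=0, p3=6, p4=1, p5=2, p6=0)

step 1: fire γ:  (p0=2, p1=4, p2=0, p3=1, p4=4, p5=2, p6=0) → (p0=3, p1=4, p2=0, p3=4, p4=5, p5=2, p6=0)
step 2: fire α:  (p0=3, p1=4, p2=0, p3=4, p4=5, p5=2, p6=0) → (p0=6, p1=4, p2=0, p3=5, p4=3, p5=2, p6=0)
step 3: fire α:  (p0=6, p1=4, p2=0, p3=5, p4=3, p5=2, p6=0) → (p0=9, p1=4, p2=0, p3=6, p4=1, p5=2, p6=0)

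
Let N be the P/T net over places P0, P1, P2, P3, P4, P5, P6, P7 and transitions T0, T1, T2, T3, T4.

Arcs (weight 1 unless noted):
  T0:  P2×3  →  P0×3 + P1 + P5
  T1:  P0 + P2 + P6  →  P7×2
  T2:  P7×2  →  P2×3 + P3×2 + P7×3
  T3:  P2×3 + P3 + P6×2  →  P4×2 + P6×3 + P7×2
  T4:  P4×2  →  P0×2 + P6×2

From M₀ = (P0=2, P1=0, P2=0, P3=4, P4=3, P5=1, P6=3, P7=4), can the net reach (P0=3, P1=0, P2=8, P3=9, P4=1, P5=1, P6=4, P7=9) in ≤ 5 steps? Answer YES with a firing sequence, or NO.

depth 0: 1 marking
depth 1: 3 markings reached so far
depth 2: 8 markings reached so far
depth 3: 17 markings reached so far
depth 4: 33 markings reached so far
depth 5: 57 markings reached so far
target is not among the 57 markings reachable within 5 steps

NO — not reachable within 5 firings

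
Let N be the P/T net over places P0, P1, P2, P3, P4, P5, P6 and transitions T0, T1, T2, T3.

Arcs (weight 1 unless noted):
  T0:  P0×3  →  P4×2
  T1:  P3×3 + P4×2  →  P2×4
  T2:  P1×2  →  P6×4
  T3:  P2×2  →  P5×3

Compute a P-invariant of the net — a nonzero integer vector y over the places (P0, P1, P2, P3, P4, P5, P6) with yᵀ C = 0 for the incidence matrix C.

Incidence matrix C (rows=places, cols=transitions):
       T0   T1   T2   T3
   P0  -3    0    0    0
   P1   0    0   -2    0
   P2   0    4    0   -2
   P3   0   -3    0    0
   P4   2   -2    0    0
   P5   0    0    0    3
   P6   0    0    4    0

Candidate y = [2, 0, 0, -2, 3, 0, 0]; check y·C column-wise:
  col T0: 2·-3 + -2·0 + 3·2 = 0
  col T1: 2·0 + 0·4 + -2·-3 + 3·-2 = 0
  col T2: 2·0 + 0·-2 + -2·0 + 3·0 + 0·4 = 0
  col T3: 2·0 + 0·-2 + -2·0 + 3·0 + 0·3 = 0

y = (P0:2, P1:0, P2:0, P3:-2, P4:3, P5:0, P6:0)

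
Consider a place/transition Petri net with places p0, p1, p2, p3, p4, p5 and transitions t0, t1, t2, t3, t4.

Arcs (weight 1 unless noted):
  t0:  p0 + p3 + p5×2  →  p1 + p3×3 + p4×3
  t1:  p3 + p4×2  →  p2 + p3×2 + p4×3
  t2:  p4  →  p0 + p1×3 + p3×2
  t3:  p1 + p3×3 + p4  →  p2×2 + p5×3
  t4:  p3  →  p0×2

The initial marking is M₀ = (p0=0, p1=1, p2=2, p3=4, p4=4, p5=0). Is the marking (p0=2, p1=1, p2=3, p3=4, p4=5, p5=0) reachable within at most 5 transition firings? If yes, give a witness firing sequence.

step 1: fire t1:  (p0=0, p1=1, p2=2, p3=4, p4=4, p5=0) → (p0=0, p1=1, p2=3, p3=5, p4=5, p5=0)
step 2: fire t4:  (p0=0, p1=1, p2=3, p3=5, p4=5, p5=0) → (p0=2, p1=1, p2=3, p3=4, p4=5, p5=0)

YES — reachable via ⟨t1, t4⟩ (2 firings)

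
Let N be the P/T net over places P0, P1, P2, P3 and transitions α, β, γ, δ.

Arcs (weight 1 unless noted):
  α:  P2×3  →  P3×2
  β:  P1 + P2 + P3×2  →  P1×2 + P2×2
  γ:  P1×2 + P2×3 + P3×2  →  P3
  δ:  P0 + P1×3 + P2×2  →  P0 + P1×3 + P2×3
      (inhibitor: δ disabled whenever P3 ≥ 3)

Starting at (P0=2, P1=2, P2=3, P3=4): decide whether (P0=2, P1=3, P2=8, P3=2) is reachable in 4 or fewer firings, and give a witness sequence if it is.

NO — not reachable within 4 firings

depth 0: 1 marking
depth 1: 4 markings reached so far
depth 2: 8 markings reached so far
depth 3: 13 markings reached so far
depth 4: 19 markings reached so far
target is not among the 19 markings reachable within 4 steps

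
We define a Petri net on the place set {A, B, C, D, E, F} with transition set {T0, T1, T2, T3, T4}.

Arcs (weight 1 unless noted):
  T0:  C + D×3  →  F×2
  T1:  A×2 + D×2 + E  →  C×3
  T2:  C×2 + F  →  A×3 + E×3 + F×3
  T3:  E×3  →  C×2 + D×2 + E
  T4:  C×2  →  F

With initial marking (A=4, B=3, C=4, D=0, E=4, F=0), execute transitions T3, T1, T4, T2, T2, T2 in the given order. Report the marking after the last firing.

(A=11, B=3, C=1, D=0, E=10, F=7)

step 1: fire T3:  (A=4, B=3, C=4, D=0, E=4, F=0) → (A=4, B=3, C=6, D=2, E=2, F=0)
step 2: fire T1:  (A=4, B=3, C=6, D=2, E=2, F=0) → (A=2, B=3, C=9, D=0, E=1, F=0)
step 3: fire T4:  (A=2, B=3, C=9, D=0, E=1, F=0) → (A=2, B=3, C=7, D=0, E=1, F=1)
step 4: fire T2:  (A=2, B=3, C=7, D=0, E=1, F=1) → (A=5, B=3, C=5, D=0, E=4, F=3)
step 5: fire T2:  (A=5, B=3, C=5, D=0, E=4, F=3) → (A=8, B=3, C=3, D=0, E=7, F=5)
step 6: fire T2:  (A=8, B=3, C=3, D=0, E=7, F=5) → (A=11, B=3, C=1, D=0, E=10, F=7)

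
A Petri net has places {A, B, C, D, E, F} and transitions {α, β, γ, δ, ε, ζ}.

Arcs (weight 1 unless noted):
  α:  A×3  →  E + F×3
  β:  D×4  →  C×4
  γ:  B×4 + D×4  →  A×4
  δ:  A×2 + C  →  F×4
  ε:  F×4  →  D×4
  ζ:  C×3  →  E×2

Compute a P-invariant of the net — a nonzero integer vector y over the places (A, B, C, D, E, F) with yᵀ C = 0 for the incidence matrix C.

y = (A:3, B:1, C:2, D:2, E:3, F:2)

Incidence matrix C (rows=places, cols=transitions):
        α    β    γ    δ    ε    ζ
    A  -3    0    4   -2    0    0
    B   0    0   -4    0    0    0
    C   0    4    0   -1    0   -3
    D   0   -4   -4    0    4    0
    E   1    0    0    0    0    2
    F   3    0    0    4   -4    0

Candidate y = [3, 1, 2, 2, 3, 2]; check y·C column-wise:
  col α: 3·-3 + 1·0 + 2·0 + 2·0 + 3·1 + 2·3 = 0
  col β: 3·0 + 1·0 + 2·4 + 2·-4 + 3·0 + 2·0 = 0
  col γ: 3·4 + 1·-4 + 2·0 + 2·-4 + 3·0 + 2·0 = 0
  col δ: 3·-2 + 1·0 + 2·-1 + 2·0 + 3·0 + 2·4 = 0
  col ε: 3·0 + 1·0 + 2·0 + 2·4 + 3·0 + 2·-4 = 0
  col ζ: 3·0 + 1·0 + 2·-3 + 2·0 + 3·2 + 2·0 = 0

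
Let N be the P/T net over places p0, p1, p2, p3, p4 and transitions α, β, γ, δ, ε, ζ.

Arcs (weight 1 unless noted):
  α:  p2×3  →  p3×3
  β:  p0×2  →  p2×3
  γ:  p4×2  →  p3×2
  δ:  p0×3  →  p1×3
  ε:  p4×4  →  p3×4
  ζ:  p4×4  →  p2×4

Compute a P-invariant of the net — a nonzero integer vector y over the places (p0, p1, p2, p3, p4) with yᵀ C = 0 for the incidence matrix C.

y = (p0:3, p1:3, p2:2, p3:2, p4:2)

Incidence matrix C (rows=places, cols=transitions):
        α    β    γ    δ    ε    ζ
   p0   0   -2    0   -3    0    0
   p1   0    0    0    3    0    0
   p2  -3    3    0    0    0    4
   p3   3    0    2    0    4    0
   p4   0    0   -2    0   -4   -4

Candidate y = [3, 3, 2, 2, 2]; check y·C column-wise:
  col α: 3·0 + 3·0 + 2·-3 + 2·3 + 2·0 = 0
  col β: 3·-2 + 3·0 + 2·3 + 2·0 + 2·0 = 0
  col γ: 3·0 + 3·0 + 2·0 + 2·2 + 2·-2 = 0
  col δ: 3·-3 + 3·3 + 2·0 + 2·0 + 2·0 = 0
  col ε: 3·0 + 3·0 + 2·0 + 2·4 + 2·-4 = 0
  col ζ: 3·0 + 3·0 + 2·4 + 2·0 + 2·-4 = 0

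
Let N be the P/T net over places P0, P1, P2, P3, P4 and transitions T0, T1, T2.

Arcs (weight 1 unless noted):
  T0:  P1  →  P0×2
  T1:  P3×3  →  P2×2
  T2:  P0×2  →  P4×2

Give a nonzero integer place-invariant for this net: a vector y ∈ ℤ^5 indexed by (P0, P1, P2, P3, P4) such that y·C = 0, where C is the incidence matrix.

Incidence matrix C (rows=places, cols=transitions):
       T0   T1   T2
   P0   2    0   -2
   P1  -1    0    0
   P2   0    2    0
   P3   0   -3    0
   P4   0    0    2

Candidate y = [0, 0, 3, 2, 0]; check y·C column-wise:
  col T0: 0·2 + 0·-1 + 3·0 + 2·0 = 0
  col T1: 3·2 + 2·-3 = 0
  col T2: 0·-2 + 3·0 + 2·0 + 0·2 = 0

y = (P0:0, P1:0, P2:3, P3:2, P4:0)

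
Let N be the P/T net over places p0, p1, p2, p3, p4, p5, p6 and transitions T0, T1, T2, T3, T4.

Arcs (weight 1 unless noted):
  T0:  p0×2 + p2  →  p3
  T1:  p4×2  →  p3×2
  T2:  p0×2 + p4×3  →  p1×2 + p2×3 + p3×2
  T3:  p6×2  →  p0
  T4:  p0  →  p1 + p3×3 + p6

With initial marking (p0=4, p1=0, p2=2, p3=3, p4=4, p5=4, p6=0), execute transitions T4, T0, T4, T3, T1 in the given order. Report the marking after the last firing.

(p0=1, p1=2, p2=1, p3=12, p4=2, p5=4, p6=0)

step 1: fire T4:  (p0=4, p1=0, p2=2, p3=3, p4=4, p5=4, p6=0) → (p0=3, p1=1, p2=2, p3=6, p4=4, p5=4, p6=1)
step 2: fire T0:  (p0=3, p1=1, p2=2, p3=6, p4=4, p5=4, p6=1) → (p0=1, p1=1, p2=1, p3=7, p4=4, p5=4, p6=1)
step 3: fire T4:  (p0=1, p1=1, p2=1, p3=7, p4=4, p5=4, p6=1) → (p0=0, p1=2, p2=1, p3=10, p4=4, p5=4, p6=2)
step 4: fire T3:  (p0=0, p1=2, p2=1, p3=10, p4=4, p5=4, p6=2) → (p0=1, p1=2, p2=1, p3=10, p4=4, p5=4, p6=0)
step 5: fire T1:  (p0=1, p1=2, p2=1, p3=10, p4=4, p5=4, p6=0) → (p0=1, p1=2, p2=1, p3=12, p4=2, p5=4, p6=0)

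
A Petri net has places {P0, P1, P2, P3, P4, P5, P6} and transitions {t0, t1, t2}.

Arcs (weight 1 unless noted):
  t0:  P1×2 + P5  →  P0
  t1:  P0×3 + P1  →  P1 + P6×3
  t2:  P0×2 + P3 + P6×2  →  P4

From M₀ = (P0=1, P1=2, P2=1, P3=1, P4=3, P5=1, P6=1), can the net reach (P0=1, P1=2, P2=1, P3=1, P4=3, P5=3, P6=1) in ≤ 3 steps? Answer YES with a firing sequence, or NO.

NO — not reachable within 3 firings

depth 0: 1 marking
depth 1: 2 markings reached so far
depth 2: 2 markings reached so far
(frontier empty at depth 2; search complete)
target is not among the 2 markings reachable within 3 steps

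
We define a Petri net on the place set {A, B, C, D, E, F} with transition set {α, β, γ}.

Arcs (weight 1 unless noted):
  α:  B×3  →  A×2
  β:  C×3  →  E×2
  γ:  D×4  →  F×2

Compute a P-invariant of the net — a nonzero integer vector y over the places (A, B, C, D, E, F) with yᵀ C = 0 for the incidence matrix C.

Incidence matrix C (rows=places, cols=transitions):
        α    β    γ
    A   2    0    0
    B  -3    0    0
    C   0   -3    0
    D   0    0   -4
    E   0    2    0
    F   0    0    2

Candidate y = [3, 2, 0, 0, 0, 0]; check y·C column-wise:
  col α: 3·2 + 2·-3 = 0
  col β: 3·0 + 2·0 + 0·-3 + 0·2 = 0
  col γ: 3·0 + 2·0 + 0·-4 + 0·2 = 0

y = (A:3, B:2, C:0, D:0, E:0, F:0)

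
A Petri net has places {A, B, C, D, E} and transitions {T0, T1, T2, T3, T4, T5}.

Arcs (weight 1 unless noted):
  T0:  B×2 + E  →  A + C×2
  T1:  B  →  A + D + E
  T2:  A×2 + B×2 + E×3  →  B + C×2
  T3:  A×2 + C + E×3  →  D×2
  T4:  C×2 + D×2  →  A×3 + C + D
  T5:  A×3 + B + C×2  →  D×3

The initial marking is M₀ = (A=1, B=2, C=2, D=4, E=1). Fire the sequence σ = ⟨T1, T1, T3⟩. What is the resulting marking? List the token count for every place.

step 1: fire T1:  (A=1, B=2, C=2, D=4, E=1) → (A=2, B=1, C=2, D=5, E=2)
step 2: fire T1:  (A=2, B=1, C=2, D=5, E=2) → (A=3, B=0, C=2, D=6, E=3)
step 3: fire T3:  (A=3, B=0, C=2, D=6, E=3) → (A=1, B=0, C=1, D=8, E=0)

(A=1, B=0, C=1, D=8, E=0)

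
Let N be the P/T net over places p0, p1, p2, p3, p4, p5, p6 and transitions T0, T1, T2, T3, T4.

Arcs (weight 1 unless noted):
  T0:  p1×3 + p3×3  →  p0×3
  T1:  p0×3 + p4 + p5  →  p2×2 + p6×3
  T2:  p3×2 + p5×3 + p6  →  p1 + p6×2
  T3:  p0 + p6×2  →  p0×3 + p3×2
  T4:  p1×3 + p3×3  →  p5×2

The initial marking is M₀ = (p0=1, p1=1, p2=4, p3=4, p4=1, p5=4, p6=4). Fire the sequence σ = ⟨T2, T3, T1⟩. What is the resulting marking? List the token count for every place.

step 1: fire T2:  (p0=1, p1=1, p2=4, p3=4, p4=1, p5=4, p6=4) → (p0=1, p1=2, p2=4, p3=2, p4=1, p5=1, p6=5)
step 2: fire T3:  (p0=1, p1=2, p2=4, p3=2, p4=1, p5=1, p6=5) → (p0=3, p1=2, p2=4, p3=4, p4=1, p5=1, p6=3)
step 3: fire T1:  (p0=3, p1=2, p2=4, p3=4, p4=1, p5=1, p6=3) → (p0=0, p1=2, p2=6, p3=4, p4=0, p5=0, p6=6)

(p0=0, p1=2, p2=6, p3=4, p4=0, p5=0, p6=6)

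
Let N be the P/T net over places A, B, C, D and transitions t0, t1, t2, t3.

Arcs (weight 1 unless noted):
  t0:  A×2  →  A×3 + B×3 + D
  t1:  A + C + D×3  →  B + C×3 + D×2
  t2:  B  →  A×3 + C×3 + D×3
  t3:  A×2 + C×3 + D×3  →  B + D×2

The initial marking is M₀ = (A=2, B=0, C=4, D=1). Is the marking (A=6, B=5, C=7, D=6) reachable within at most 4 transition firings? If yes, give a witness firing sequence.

depth 0: 1 marking
depth 1: 2 markings reached so far
depth 2: 4 markings reached so far
depth 3: 11 markings reached so far
depth 4: 24 markings reached so far
target is not among the 24 markings reachable within 4 steps

NO — not reachable within 4 firings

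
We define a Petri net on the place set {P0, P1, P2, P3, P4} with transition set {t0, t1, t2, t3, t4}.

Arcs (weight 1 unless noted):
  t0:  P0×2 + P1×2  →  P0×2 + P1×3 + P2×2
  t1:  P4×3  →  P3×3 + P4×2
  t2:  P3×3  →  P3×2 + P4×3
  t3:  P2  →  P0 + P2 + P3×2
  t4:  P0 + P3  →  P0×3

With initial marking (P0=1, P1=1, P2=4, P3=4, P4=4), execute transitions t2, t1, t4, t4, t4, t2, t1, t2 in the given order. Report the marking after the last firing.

(P0=7, P1=1, P2=4, P3=4, P4=11)

step 1: fire t2:  (P0=1, P1=1, P2=4, P3=4, P4=4) → (P0=1, P1=1, P2=4, P3=3, P4=7)
step 2: fire t1:  (P0=1, P1=1, P2=4, P3=3, P4=7) → (P0=1, P1=1, P2=4, P3=6, P4=6)
step 3: fire t4:  (P0=1, P1=1, P2=4, P3=6, P4=6) → (P0=3, P1=1, P2=4, P3=5, P4=6)
step 4: fire t4:  (P0=3, P1=1, P2=4, P3=5, P4=6) → (P0=5, P1=1, P2=4, P3=4, P4=6)
step 5: fire t4:  (P0=5, P1=1, P2=4, P3=4, P4=6) → (P0=7, P1=1, P2=4, P3=3, P4=6)
step 6: fire t2:  (P0=7, P1=1, P2=4, P3=3, P4=6) → (P0=7, P1=1, P2=4, P3=2, P4=9)
step 7: fire t1:  (P0=7, P1=1, P2=4, P3=2, P4=9) → (P0=7, P1=1, P2=4, P3=5, P4=8)
step 8: fire t2:  (P0=7, P1=1, P2=4, P3=5, P4=8) → (P0=7, P1=1, P2=4, P3=4, P4=11)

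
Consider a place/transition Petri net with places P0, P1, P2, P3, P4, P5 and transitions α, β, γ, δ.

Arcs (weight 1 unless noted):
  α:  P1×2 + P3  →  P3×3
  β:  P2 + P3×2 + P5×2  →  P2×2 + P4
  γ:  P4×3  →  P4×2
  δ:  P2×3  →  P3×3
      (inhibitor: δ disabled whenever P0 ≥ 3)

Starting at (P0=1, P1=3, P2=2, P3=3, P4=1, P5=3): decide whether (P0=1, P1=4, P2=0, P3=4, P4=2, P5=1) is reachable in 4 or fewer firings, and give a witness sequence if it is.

depth 0: 1 marking
depth 1: 3 markings reached so far
depth 2: 5 markings reached so far
depth 3: 6 markings reached so far
depth 4: 6 markings reached so far
(frontier empty at depth 4; search complete)
target is not among the 6 markings reachable within 4 steps

NO — not reachable within 4 firings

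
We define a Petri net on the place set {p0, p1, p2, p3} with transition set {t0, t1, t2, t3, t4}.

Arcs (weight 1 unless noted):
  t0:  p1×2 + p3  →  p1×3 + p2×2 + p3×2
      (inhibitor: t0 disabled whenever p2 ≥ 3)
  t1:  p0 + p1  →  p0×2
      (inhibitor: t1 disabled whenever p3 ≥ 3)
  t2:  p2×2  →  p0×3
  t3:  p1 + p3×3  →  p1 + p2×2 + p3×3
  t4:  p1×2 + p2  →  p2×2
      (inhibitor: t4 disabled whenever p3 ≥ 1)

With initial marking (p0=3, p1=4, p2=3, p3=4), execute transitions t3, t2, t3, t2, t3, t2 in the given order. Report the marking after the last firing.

step 1: fire t3:  (p0=3, p1=4, p2=3, p3=4) → (p0=3, p1=4, p2=5, p3=4)
step 2: fire t2:  (p0=3, p1=4, p2=5, p3=4) → (p0=6, p1=4, p2=3, p3=4)
step 3: fire t3:  (p0=6, p1=4, p2=3, p3=4) → (p0=6, p1=4, p2=5, p3=4)
step 4: fire t2:  (p0=6, p1=4, p2=5, p3=4) → (p0=9, p1=4, p2=3, p3=4)
step 5: fire t3:  (p0=9, p1=4, p2=3, p3=4) → (p0=9, p1=4, p2=5, p3=4)
step 6: fire t2:  (p0=9, p1=4, p2=5, p3=4) → (p0=12, p1=4, p2=3, p3=4)

(p0=12, p1=4, p2=3, p3=4)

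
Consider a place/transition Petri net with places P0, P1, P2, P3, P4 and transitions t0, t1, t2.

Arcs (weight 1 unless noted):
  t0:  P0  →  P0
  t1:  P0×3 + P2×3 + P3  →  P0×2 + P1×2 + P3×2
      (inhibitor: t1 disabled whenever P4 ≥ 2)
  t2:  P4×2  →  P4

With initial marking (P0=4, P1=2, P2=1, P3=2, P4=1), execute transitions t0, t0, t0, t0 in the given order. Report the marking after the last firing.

step 1: fire t0:  (P0=4, P1=2, P2=1, P3=2, P4=1) → (P0=4, P1=2, P2=1, P3=2, P4=1)
step 2: fire t0:  (P0=4, P1=2, P2=1, P3=2, P4=1) → (P0=4, P1=2, P2=1, P3=2, P4=1)
step 3: fire t0:  (P0=4, P1=2, P2=1, P3=2, P4=1) → (P0=4, P1=2, P2=1, P3=2, P4=1)
step 4: fire t0:  (P0=4, P1=2, P2=1, P3=2, P4=1) → (P0=4, P1=2, P2=1, P3=2, P4=1)

(P0=4, P1=2, P2=1, P3=2, P4=1)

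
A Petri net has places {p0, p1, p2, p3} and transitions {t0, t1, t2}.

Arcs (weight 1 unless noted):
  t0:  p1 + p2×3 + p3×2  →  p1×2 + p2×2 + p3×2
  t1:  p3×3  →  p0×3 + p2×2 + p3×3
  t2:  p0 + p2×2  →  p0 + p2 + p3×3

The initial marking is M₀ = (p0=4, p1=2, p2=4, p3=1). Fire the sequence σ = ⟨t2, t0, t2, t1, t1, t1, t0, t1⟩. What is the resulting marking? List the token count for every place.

(p0=16, p1=4, p2=8, p3=7)

step 1: fire t2:  (p0=4, p1=2, p2=4, p3=1) → (p0=4, p1=2, p2=3, p3=4)
step 2: fire t0:  (p0=4, p1=2, p2=3, p3=4) → (p0=4, p1=3, p2=2, p3=4)
step 3: fire t2:  (p0=4, p1=3, p2=2, p3=4) → (p0=4, p1=3, p2=1, p3=7)
step 4: fire t1:  (p0=4, p1=3, p2=1, p3=7) → (p0=7, p1=3, p2=3, p3=7)
step 5: fire t1:  (p0=7, p1=3, p2=3, p3=7) → (p0=10, p1=3, p2=5, p3=7)
step 6: fire t1:  (p0=10, p1=3, p2=5, p3=7) → (p0=13, p1=3, p2=7, p3=7)
step 7: fire t0:  (p0=13, p1=3, p2=7, p3=7) → (p0=13, p1=4, p2=6, p3=7)
step 8: fire t1:  (p0=13, p1=4, p2=6, p3=7) → (p0=16, p1=4, p2=8, p3=7)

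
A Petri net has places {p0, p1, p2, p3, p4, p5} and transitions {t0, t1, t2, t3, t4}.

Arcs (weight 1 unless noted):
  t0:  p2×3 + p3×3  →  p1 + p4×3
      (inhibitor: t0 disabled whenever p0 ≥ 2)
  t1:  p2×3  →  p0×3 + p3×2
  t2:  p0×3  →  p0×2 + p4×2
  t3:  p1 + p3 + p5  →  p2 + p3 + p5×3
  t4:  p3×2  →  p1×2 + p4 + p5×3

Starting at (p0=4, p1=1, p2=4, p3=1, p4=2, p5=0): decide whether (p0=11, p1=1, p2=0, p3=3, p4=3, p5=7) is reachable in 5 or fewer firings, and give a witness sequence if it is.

depth 0: 1 marking
depth 1: 3 markings reached so far
depth 2: 6 markings reached so far
depth 3: 9 markings reached so far
depth 4: 13 markings reached so far
depth 5: 19 markings reached so far
target is not among the 19 markings reachable within 5 steps

NO — not reachable within 5 firings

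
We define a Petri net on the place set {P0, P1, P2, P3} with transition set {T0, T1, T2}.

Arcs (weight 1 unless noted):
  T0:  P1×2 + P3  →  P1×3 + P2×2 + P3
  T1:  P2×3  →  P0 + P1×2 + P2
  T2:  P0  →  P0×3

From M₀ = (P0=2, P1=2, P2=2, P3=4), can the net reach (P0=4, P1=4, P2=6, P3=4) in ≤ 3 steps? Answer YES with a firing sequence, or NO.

YES — reachable via ⟨T0, T0, T2⟩ (3 firings)

step 1: fire T0:  (P0=2, P1=2, P2=2, P3=4) → (P0=2, P1=3, P2=4, P3=4)
step 2: fire T0:  (P0=2, P1=3, P2=4, P3=4) → (P0=2, P1=4, P2=6, P3=4)
step 3: fire T2:  (P0=2, P1=4, P2=6, P3=4) → (P0=4, P1=4, P2=6, P3=4)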